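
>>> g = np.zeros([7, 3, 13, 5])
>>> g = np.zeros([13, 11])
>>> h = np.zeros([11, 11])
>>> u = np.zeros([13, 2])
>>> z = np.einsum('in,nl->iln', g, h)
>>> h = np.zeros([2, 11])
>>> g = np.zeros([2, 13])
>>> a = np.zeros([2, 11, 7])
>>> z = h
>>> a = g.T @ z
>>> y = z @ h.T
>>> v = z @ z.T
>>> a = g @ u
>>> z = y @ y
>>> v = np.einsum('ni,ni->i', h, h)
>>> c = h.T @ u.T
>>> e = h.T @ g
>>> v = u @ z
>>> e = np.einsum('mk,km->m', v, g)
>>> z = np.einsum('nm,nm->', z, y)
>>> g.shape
(2, 13)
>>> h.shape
(2, 11)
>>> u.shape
(13, 2)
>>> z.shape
()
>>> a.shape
(2, 2)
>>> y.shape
(2, 2)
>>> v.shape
(13, 2)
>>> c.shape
(11, 13)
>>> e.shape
(13,)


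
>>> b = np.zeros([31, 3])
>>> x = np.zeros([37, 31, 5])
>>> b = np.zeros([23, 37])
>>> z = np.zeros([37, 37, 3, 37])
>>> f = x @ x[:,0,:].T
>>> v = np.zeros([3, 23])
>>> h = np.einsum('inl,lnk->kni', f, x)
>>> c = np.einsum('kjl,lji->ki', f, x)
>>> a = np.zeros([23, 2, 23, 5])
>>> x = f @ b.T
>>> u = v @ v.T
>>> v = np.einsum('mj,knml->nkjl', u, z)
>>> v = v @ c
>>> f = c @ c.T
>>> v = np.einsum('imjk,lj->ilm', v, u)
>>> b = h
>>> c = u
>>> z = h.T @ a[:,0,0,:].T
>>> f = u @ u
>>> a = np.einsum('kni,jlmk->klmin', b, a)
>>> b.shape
(5, 31, 37)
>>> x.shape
(37, 31, 23)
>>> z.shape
(37, 31, 23)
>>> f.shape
(3, 3)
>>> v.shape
(37, 3, 37)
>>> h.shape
(5, 31, 37)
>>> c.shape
(3, 3)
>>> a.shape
(5, 2, 23, 37, 31)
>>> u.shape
(3, 3)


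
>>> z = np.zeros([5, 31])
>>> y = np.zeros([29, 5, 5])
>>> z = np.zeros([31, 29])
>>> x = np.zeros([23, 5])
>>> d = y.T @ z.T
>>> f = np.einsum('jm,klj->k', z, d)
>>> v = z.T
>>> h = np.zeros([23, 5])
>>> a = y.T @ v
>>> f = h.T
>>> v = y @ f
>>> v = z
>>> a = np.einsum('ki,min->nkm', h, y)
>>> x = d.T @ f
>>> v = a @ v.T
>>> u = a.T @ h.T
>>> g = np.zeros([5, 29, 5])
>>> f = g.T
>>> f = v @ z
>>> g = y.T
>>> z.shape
(31, 29)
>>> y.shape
(29, 5, 5)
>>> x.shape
(31, 5, 23)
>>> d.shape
(5, 5, 31)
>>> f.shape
(5, 23, 29)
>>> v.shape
(5, 23, 31)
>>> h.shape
(23, 5)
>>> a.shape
(5, 23, 29)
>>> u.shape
(29, 23, 23)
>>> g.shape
(5, 5, 29)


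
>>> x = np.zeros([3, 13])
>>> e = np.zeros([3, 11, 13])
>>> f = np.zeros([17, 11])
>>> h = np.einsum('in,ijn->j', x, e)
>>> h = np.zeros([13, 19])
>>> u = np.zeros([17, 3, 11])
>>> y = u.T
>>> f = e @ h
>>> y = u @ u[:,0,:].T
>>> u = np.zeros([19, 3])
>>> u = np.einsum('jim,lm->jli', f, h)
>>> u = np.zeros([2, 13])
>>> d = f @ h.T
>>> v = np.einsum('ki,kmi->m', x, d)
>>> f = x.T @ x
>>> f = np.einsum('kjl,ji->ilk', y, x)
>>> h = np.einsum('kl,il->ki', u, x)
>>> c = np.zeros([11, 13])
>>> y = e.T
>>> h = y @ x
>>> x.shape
(3, 13)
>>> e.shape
(3, 11, 13)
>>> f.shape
(13, 17, 17)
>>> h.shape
(13, 11, 13)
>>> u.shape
(2, 13)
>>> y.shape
(13, 11, 3)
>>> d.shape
(3, 11, 13)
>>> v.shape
(11,)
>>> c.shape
(11, 13)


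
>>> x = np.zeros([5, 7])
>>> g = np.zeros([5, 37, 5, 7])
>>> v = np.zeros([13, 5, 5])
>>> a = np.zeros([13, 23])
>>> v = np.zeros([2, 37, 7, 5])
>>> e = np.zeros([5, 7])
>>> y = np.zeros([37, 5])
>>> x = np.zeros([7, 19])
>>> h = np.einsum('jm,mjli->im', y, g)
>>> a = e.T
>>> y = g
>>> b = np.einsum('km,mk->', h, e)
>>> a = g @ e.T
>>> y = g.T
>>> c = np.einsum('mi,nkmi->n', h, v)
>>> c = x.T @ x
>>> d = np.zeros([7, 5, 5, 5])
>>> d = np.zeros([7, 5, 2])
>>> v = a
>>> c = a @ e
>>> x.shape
(7, 19)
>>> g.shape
(5, 37, 5, 7)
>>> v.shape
(5, 37, 5, 5)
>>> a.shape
(5, 37, 5, 5)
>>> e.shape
(5, 7)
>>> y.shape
(7, 5, 37, 5)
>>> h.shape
(7, 5)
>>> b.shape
()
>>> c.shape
(5, 37, 5, 7)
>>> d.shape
(7, 5, 2)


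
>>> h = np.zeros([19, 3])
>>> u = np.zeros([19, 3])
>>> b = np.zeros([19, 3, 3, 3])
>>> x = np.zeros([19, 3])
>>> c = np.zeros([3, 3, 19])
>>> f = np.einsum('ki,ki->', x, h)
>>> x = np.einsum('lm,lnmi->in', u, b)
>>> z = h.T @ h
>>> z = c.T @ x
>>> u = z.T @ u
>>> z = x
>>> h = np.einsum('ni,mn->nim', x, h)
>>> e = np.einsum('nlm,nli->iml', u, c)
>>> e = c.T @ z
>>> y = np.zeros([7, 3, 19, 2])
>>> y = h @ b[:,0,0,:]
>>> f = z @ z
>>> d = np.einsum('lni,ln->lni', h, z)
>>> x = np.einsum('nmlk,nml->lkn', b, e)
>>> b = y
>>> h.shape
(3, 3, 19)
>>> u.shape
(3, 3, 3)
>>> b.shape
(3, 3, 3)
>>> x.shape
(3, 3, 19)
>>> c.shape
(3, 3, 19)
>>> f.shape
(3, 3)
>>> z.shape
(3, 3)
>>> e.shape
(19, 3, 3)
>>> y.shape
(3, 3, 3)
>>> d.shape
(3, 3, 19)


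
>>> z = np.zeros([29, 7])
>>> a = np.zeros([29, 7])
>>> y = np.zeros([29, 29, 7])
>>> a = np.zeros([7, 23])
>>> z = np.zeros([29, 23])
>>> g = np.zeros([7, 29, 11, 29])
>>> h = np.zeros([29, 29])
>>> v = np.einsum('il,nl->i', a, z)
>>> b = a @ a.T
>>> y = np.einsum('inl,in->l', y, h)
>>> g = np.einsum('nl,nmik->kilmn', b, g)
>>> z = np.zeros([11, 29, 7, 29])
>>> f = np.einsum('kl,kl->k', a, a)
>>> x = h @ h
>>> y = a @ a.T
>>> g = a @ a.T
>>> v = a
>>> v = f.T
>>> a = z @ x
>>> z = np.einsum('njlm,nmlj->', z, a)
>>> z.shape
()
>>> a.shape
(11, 29, 7, 29)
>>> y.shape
(7, 7)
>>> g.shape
(7, 7)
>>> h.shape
(29, 29)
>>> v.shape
(7,)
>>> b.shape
(7, 7)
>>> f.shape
(7,)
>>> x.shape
(29, 29)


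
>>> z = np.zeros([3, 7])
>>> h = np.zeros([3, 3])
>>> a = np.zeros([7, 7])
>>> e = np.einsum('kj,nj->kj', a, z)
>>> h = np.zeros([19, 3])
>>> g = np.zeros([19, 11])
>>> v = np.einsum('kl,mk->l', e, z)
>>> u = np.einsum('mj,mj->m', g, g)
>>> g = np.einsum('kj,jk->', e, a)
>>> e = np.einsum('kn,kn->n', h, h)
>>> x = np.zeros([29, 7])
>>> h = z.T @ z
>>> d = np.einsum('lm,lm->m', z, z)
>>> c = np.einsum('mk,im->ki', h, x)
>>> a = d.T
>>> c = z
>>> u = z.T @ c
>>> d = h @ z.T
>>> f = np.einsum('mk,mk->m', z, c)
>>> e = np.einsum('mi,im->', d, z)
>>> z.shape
(3, 7)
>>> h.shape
(7, 7)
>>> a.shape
(7,)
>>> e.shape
()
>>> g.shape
()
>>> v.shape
(7,)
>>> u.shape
(7, 7)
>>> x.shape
(29, 7)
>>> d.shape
(7, 3)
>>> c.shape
(3, 7)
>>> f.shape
(3,)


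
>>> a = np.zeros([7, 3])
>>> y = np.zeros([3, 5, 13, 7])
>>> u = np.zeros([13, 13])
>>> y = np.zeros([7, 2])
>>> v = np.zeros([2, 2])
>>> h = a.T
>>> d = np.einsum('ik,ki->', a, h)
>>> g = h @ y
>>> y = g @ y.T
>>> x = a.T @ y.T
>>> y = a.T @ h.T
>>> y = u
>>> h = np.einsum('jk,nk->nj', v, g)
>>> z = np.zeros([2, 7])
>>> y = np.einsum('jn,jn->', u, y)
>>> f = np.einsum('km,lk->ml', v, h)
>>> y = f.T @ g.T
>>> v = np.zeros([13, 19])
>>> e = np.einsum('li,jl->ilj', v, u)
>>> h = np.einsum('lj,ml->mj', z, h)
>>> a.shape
(7, 3)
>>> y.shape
(3, 3)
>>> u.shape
(13, 13)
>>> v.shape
(13, 19)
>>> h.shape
(3, 7)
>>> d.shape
()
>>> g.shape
(3, 2)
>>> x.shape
(3, 3)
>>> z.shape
(2, 7)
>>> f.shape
(2, 3)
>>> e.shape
(19, 13, 13)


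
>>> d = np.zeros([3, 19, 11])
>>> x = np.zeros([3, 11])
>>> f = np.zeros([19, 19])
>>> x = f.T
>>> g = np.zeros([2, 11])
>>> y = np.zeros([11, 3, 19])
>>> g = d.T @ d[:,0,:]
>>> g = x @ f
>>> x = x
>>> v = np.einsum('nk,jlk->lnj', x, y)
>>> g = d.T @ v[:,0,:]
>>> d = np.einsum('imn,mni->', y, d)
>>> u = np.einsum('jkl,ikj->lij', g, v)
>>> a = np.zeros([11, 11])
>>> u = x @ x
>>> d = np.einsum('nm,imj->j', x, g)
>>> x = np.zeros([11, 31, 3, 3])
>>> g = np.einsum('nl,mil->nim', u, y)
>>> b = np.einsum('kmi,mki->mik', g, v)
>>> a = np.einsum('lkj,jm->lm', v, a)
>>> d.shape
(11,)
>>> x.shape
(11, 31, 3, 3)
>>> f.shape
(19, 19)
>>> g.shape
(19, 3, 11)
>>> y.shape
(11, 3, 19)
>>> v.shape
(3, 19, 11)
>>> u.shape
(19, 19)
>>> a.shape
(3, 11)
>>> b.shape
(3, 11, 19)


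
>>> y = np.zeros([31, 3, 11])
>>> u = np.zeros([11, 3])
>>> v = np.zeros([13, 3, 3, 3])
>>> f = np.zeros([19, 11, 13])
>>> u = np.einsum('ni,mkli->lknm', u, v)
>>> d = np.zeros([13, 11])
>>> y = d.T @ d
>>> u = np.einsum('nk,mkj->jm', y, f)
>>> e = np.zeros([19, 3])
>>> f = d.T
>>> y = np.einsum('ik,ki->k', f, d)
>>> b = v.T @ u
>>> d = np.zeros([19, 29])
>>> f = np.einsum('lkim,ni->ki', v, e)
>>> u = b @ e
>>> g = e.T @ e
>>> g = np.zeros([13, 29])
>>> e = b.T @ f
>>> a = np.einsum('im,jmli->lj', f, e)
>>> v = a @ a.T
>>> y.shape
(13,)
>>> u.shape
(3, 3, 3, 3)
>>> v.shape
(3, 3)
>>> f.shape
(3, 3)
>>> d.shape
(19, 29)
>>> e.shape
(19, 3, 3, 3)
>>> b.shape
(3, 3, 3, 19)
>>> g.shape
(13, 29)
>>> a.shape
(3, 19)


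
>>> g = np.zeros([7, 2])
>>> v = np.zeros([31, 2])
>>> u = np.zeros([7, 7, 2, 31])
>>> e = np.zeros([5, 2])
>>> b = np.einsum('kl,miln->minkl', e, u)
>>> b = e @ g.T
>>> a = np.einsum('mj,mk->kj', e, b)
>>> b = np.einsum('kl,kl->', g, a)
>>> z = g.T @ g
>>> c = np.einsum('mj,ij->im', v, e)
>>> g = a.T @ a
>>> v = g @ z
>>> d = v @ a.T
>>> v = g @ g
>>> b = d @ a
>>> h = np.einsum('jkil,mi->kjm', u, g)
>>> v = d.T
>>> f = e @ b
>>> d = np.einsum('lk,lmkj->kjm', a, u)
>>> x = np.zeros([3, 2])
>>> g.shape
(2, 2)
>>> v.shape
(7, 2)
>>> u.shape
(7, 7, 2, 31)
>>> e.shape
(5, 2)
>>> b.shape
(2, 2)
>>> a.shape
(7, 2)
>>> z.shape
(2, 2)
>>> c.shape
(5, 31)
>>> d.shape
(2, 31, 7)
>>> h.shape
(7, 7, 2)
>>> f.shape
(5, 2)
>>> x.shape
(3, 2)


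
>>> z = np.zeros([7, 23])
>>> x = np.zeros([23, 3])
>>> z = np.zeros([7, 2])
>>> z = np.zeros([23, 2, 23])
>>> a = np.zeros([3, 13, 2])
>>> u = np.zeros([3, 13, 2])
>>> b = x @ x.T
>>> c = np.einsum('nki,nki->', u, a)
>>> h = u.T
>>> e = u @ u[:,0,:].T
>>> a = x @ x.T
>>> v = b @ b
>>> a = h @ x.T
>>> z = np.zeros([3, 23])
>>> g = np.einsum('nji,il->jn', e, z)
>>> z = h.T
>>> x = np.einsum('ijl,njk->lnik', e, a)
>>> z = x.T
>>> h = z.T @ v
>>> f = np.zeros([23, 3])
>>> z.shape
(23, 3, 2, 3)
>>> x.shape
(3, 2, 3, 23)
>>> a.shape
(2, 13, 23)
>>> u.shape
(3, 13, 2)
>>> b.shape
(23, 23)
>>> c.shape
()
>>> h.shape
(3, 2, 3, 23)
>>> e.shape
(3, 13, 3)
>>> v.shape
(23, 23)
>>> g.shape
(13, 3)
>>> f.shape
(23, 3)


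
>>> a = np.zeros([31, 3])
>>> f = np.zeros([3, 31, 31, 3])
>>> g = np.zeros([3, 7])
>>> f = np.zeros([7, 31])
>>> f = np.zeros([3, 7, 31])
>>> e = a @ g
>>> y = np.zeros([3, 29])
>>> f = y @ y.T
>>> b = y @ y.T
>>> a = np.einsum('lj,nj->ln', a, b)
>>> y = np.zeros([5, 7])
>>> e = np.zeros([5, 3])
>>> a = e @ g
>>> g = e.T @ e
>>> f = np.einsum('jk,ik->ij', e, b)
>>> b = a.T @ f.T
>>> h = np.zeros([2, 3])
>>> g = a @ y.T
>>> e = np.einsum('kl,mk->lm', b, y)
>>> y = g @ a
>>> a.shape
(5, 7)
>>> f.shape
(3, 5)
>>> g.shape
(5, 5)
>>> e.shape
(3, 5)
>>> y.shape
(5, 7)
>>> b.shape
(7, 3)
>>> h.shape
(2, 3)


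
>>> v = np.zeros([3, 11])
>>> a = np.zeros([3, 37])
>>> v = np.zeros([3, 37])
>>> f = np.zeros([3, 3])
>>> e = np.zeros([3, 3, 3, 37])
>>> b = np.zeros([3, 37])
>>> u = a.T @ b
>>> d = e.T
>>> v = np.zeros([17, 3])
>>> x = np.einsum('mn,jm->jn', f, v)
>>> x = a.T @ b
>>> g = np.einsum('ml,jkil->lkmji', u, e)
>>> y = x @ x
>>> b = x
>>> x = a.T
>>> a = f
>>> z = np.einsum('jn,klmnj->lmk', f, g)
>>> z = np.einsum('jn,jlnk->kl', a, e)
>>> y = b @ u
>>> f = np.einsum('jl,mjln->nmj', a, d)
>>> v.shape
(17, 3)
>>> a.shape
(3, 3)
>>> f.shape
(3, 37, 3)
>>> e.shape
(3, 3, 3, 37)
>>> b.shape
(37, 37)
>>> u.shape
(37, 37)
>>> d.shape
(37, 3, 3, 3)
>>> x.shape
(37, 3)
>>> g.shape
(37, 3, 37, 3, 3)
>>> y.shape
(37, 37)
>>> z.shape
(37, 3)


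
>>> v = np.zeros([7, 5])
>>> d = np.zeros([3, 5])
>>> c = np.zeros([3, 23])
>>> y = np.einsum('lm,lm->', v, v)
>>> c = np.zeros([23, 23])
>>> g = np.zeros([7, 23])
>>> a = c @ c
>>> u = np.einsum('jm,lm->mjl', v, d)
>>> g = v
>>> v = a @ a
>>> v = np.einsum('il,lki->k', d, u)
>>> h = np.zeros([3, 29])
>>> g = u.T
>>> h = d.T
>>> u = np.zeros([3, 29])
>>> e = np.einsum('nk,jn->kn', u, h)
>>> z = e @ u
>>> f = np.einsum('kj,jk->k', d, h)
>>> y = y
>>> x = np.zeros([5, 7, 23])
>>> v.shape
(7,)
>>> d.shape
(3, 5)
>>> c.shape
(23, 23)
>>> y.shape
()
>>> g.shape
(3, 7, 5)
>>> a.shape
(23, 23)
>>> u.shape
(3, 29)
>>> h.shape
(5, 3)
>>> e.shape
(29, 3)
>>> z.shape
(29, 29)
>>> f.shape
(3,)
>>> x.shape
(5, 7, 23)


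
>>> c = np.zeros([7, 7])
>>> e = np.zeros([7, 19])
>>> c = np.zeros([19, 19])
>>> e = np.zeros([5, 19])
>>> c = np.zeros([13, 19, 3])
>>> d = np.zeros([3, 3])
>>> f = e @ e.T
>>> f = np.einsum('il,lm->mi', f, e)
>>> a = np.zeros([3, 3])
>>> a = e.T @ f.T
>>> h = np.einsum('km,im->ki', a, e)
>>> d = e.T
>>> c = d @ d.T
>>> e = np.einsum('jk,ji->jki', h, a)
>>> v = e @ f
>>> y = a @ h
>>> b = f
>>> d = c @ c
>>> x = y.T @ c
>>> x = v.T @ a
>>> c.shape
(19, 19)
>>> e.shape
(19, 5, 19)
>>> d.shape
(19, 19)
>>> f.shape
(19, 5)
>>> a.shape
(19, 19)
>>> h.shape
(19, 5)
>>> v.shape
(19, 5, 5)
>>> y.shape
(19, 5)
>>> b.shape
(19, 5)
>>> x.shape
(5, 5, 19)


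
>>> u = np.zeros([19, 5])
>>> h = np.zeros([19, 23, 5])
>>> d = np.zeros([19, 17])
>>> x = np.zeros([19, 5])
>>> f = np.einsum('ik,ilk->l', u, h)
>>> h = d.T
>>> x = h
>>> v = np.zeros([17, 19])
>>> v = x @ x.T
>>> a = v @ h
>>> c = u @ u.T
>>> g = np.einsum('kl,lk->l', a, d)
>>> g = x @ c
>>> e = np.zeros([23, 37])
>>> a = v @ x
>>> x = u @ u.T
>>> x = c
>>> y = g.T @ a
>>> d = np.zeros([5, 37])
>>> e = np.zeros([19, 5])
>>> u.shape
(19, 5)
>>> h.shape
(17, 19)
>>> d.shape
(5, 37)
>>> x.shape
(19, 19)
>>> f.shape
(23,)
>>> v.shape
(17, 17)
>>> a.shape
(17, 19)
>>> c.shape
(19, 19)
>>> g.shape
(17, 19)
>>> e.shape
(19, 5)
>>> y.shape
(19, 19)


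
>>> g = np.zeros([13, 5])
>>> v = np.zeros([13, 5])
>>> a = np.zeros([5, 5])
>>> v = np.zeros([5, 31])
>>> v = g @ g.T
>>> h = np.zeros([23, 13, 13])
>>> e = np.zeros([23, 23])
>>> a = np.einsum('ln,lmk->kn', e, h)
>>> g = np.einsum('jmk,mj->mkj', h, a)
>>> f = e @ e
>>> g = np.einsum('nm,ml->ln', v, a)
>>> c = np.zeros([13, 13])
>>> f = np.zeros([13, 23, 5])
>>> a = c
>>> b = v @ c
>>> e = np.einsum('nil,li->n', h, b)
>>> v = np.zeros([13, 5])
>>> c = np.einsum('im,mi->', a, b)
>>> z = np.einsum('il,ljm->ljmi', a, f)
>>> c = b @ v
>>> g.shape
(23, 13)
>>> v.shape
(13, 5)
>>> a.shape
(13, 13)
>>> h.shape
(23, 13, 13)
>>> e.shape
(23,)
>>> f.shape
(13, 23, 5)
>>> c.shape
(13, 5)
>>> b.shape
(13, 13)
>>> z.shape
(13, 23, 5, 13)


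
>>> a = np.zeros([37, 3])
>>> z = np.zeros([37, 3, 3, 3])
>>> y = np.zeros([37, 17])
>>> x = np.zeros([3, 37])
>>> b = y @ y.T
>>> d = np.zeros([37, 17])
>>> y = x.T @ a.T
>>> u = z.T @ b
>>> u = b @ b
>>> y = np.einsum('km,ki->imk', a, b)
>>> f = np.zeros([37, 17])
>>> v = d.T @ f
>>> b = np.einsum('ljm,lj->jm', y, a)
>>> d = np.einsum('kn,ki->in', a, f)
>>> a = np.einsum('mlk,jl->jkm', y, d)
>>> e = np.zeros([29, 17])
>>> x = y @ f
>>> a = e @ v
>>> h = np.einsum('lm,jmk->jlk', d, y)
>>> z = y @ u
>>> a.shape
(29, 17)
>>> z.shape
(37, 3, 37)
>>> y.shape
(37, 3, 37)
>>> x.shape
(37, 3, 17)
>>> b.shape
(3, 37)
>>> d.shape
(17, 3)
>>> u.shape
(37, 37)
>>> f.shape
(37, 17)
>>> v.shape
(17, 17)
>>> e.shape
(29, 17)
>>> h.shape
(37, 17, 37)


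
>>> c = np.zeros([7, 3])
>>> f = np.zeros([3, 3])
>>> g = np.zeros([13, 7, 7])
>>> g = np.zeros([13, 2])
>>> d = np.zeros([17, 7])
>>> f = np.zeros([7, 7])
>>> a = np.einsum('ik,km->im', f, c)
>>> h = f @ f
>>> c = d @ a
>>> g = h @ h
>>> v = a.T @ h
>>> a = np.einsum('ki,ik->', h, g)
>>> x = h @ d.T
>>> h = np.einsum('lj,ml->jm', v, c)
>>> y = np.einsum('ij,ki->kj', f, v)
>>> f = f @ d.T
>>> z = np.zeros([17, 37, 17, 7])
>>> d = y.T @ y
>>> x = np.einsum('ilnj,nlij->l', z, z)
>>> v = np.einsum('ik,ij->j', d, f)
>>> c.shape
(17, 3)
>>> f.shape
(7, 17)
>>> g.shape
(7, 7)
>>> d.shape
(7, 7)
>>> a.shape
()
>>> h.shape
(7, 17)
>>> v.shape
(17,)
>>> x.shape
(37,)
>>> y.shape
(3, 7)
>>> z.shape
(17, 37, 17, 7)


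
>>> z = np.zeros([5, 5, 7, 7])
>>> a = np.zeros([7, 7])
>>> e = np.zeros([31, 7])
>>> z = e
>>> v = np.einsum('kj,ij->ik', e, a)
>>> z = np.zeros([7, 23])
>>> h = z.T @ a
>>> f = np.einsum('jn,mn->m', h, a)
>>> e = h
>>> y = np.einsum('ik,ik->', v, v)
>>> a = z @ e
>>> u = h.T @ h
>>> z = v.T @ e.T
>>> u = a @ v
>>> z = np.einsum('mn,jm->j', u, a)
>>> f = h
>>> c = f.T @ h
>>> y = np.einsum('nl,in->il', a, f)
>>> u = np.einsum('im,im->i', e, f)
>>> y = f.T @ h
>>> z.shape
(7,)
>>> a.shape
(7, 7)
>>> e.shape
(23, 7)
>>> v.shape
(7, 31)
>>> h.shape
(23, 7)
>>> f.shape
(23, 7)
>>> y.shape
(7, 7)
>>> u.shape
(23,)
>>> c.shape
(7, 7)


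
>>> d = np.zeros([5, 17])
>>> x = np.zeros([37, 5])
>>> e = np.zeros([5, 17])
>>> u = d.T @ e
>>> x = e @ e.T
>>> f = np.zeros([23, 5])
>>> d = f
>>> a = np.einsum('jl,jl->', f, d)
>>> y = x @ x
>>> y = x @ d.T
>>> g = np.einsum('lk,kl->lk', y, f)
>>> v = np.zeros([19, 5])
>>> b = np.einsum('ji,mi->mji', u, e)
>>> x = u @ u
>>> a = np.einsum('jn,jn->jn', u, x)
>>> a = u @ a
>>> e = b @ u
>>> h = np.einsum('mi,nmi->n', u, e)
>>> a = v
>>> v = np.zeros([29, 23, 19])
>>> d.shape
(23, 5)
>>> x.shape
(17, 17)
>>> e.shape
(5, 17, 17)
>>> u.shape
(17, 17)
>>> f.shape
(23, 5)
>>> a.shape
(19, 5)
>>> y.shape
(5, 23)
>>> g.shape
(5, 23)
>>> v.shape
(29, 23, 19)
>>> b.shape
(5, 17, 17)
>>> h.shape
(5,)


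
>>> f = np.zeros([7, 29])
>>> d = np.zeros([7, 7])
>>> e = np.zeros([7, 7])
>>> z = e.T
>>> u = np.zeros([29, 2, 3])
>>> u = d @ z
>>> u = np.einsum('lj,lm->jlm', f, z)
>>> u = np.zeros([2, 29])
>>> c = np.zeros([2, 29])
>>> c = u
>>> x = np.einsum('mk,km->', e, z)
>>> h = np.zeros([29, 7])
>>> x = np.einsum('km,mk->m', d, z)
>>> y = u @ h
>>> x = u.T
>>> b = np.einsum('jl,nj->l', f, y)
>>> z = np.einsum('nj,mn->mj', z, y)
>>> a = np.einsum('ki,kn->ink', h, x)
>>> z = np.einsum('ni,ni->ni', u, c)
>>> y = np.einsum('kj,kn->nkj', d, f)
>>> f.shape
(7, 29)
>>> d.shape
(7, 7)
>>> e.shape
(7, 7)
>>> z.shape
(2, 29)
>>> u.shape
(2, 29)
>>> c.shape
(2, 29)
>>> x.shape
(29, 2)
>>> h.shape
(29, 7)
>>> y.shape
(29, 7, 7)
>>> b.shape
(29,)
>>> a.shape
(7, 2, 29)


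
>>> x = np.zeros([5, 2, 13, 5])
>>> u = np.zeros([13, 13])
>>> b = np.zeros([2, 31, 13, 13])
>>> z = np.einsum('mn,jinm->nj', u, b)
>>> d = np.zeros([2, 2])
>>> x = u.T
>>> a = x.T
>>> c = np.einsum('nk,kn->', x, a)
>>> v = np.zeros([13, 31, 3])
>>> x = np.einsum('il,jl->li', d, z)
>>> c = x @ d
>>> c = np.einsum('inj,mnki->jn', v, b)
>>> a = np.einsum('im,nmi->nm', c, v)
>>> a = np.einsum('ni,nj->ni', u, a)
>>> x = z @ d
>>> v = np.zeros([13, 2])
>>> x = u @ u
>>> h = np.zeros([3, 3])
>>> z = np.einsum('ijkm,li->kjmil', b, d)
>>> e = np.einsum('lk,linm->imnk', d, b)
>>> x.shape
(13, 13)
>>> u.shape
(13, 13)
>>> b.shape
(2, 31, 13, 13)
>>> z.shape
(13, 31, 13, 2, 2)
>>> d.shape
(2, 2)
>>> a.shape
(13, 13)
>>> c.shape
(3, 31)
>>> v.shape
(13, 2)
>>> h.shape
(3, 3)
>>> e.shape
(31, 13, 13, 2)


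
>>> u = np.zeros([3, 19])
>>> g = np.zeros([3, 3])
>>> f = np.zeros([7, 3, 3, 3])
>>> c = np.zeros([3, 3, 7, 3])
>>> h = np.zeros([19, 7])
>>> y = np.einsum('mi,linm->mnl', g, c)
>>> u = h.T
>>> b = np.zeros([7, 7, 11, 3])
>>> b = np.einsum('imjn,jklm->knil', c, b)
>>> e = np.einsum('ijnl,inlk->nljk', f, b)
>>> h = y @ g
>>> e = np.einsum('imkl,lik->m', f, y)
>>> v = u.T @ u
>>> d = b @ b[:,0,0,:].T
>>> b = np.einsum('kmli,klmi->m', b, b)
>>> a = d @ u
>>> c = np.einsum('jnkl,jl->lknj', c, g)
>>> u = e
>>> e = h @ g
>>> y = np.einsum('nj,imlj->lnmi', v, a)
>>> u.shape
(3,)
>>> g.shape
(3, 3)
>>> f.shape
(7, 3, 3, 3)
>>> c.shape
(3, 7, 3, 3)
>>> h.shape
(3, 7, 3)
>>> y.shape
(3, 19, 3, 7)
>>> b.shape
(3,)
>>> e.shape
(3, 7, 3)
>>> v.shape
(19, 19)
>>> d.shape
(7, 3, 3, 7)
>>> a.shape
(7, 3, 3, 19)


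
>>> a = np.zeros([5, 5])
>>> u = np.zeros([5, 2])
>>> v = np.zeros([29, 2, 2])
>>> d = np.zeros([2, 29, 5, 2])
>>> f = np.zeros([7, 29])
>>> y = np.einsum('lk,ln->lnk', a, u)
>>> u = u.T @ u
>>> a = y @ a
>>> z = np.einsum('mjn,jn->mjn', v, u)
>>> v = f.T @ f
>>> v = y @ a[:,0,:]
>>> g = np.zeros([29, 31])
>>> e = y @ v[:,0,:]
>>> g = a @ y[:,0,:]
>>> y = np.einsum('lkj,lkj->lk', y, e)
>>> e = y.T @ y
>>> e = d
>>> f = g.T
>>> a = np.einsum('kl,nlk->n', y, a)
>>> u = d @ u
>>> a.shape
(5,)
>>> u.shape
(2, 29, 5, 2)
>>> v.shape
(5, 2, 5)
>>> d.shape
(2, 29, 5, 2)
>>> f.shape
(5, 2, 5)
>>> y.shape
(5, 2)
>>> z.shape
(29, 2, 2)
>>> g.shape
(5, 2, 5)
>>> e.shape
(2, 29, 5, 2)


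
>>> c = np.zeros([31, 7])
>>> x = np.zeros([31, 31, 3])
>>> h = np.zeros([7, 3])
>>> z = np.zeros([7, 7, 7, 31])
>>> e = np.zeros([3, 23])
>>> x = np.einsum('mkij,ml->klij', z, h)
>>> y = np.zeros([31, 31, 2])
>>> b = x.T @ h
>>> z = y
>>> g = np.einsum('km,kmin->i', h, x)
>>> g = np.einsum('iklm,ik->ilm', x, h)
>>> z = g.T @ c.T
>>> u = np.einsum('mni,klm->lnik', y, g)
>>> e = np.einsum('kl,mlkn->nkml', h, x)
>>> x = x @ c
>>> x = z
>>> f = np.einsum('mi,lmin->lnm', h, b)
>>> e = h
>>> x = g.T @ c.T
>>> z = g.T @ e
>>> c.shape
(31, 7)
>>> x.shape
(31, 7, 31)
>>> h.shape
(7, 3)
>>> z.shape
(31, 7, 3)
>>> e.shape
(7, 3)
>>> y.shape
(31, 31, 2)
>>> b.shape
(31, 7, 3, 3)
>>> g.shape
(7, 7, 31)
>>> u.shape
(7, 31, 2, 7)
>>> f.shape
(31, 3, 7)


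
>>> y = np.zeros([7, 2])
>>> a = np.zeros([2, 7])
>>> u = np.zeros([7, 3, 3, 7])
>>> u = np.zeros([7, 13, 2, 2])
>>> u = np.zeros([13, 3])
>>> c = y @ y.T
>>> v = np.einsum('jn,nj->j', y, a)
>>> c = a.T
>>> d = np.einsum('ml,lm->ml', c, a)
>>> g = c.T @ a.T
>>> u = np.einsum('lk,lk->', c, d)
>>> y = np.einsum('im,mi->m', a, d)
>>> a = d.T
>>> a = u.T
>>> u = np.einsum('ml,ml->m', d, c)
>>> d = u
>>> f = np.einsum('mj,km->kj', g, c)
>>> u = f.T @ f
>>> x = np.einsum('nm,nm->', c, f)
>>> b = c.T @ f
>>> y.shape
(7,)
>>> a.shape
()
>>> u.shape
(2, 2)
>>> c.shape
(7, 2)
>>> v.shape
(7,)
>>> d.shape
(7,)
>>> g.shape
(2, 2)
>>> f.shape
(7, 2)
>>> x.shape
()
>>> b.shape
(2, 2)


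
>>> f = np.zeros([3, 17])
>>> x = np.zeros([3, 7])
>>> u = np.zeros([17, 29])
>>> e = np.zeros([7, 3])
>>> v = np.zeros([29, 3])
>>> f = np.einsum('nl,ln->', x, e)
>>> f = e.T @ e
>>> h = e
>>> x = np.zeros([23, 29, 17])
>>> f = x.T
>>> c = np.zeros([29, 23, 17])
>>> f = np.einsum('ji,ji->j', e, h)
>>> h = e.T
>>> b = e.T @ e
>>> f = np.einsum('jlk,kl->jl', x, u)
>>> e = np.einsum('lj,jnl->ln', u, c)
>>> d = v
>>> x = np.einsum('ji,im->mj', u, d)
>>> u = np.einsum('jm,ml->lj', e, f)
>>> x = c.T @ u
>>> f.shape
(23, 29)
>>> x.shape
(17, 23, 17)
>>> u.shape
(29, 17)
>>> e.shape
(17, 23)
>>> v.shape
(29, 3)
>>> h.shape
(3, 7)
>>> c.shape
(29, 23, 17)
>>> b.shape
(3, 3)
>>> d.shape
(29, 3)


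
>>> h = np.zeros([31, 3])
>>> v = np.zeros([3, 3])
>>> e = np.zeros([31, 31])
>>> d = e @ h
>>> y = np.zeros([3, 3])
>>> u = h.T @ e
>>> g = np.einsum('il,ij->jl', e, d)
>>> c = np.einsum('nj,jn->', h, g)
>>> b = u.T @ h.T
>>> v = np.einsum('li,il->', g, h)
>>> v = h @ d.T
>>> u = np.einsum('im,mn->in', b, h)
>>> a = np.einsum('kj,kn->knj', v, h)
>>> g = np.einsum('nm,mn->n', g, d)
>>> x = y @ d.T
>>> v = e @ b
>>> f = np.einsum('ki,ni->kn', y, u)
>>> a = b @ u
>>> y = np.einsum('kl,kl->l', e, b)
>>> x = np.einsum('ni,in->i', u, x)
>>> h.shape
(31, 3)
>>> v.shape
(31, 31)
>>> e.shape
(31, 31)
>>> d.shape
(31, 3)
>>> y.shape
(31,)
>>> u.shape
(31, 3)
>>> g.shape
(3,)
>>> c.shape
()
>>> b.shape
(31, 31)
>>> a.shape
(31, 3)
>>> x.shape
(3,)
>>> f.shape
(3, 31)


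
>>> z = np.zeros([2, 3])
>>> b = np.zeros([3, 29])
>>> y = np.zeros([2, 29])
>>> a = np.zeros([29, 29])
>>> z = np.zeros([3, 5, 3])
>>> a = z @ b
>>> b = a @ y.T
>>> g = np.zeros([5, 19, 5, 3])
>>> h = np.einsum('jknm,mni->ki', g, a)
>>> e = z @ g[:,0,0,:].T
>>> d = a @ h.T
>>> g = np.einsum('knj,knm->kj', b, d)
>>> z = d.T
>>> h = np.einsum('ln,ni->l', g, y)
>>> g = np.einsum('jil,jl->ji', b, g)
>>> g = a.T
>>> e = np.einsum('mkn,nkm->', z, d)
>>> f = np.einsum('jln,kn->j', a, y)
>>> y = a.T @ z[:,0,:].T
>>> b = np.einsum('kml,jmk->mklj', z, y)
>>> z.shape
(19, 5, 3)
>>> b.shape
(5, 19, 3, 29)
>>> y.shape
(29, 5, 19)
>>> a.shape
(3, 5, 29)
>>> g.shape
(29, 5, 3)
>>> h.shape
(3,)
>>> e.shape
()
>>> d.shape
(3, 5, 19)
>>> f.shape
(3,)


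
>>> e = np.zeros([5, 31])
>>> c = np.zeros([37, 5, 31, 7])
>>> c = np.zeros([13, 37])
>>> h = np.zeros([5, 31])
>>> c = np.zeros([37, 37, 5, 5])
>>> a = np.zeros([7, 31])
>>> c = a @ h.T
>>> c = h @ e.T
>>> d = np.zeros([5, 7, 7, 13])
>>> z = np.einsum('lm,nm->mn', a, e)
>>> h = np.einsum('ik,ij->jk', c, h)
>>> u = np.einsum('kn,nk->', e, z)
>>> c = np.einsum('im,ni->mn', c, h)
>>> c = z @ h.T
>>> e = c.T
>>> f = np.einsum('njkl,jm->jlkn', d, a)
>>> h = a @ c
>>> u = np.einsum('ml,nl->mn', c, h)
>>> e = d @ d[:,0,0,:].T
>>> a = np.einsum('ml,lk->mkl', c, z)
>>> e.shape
(5, 7, 7, 5)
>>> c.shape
(31, 31)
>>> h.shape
(7, 31)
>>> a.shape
(31, 5, 31)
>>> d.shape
(5, 7, 7, 13)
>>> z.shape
(31, 5)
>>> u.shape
(31, 7)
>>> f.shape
(7, 13, 7, 5)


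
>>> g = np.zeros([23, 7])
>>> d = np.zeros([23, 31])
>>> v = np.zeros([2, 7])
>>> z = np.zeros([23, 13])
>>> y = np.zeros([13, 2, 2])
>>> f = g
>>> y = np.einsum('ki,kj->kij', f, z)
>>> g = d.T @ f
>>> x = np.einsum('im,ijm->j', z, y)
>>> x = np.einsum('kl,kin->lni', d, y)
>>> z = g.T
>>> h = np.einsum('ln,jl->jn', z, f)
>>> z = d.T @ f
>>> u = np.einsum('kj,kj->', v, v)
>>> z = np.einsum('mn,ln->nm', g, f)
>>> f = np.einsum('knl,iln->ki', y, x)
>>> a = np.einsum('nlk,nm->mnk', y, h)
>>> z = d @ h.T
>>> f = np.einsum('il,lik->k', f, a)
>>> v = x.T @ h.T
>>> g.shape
(31, 7)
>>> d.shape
(23, 31)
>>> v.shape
(7, 13, 23)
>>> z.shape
(23, 23)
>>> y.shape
(23, 7, 13)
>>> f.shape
(13,)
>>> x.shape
(31, 13, 7)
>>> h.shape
(23, 31)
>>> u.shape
()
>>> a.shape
(31, 23, 13)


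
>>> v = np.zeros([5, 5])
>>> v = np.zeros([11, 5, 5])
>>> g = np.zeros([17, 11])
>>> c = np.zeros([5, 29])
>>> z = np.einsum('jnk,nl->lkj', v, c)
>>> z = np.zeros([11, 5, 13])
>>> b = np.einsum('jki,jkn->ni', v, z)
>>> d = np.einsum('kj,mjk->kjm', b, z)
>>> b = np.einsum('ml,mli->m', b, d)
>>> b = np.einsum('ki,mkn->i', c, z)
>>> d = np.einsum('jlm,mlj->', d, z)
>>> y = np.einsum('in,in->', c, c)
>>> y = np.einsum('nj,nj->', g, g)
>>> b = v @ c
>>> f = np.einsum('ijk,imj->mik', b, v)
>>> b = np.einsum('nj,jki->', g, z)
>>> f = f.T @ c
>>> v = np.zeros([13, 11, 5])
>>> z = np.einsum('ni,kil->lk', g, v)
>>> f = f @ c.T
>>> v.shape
(13, 11, 5)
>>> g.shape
(17, 11)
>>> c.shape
(5, 29)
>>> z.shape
(5, 13)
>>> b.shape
()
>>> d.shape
()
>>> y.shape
()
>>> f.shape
(29, 11, 5)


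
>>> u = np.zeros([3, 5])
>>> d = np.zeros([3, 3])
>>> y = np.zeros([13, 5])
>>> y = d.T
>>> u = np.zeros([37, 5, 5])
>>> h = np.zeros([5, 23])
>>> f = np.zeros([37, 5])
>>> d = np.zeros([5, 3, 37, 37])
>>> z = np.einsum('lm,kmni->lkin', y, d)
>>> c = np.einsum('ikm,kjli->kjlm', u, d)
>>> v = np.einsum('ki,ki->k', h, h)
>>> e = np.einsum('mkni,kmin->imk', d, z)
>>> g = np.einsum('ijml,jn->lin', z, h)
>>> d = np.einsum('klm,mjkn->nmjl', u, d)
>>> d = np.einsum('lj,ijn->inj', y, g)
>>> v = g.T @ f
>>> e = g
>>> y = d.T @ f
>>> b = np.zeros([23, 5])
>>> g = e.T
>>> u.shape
(37, 5, 5)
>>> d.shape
(37, 23, 3)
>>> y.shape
(3, 23, 5)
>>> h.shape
(5, 23)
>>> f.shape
(37, 5)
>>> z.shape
(3, 5, 37, 37)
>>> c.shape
(5, 3, 37, 5)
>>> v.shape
(23, 3, 5)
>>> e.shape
(37, 3, 23)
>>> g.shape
(23, 3, 37)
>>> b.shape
(23, 5)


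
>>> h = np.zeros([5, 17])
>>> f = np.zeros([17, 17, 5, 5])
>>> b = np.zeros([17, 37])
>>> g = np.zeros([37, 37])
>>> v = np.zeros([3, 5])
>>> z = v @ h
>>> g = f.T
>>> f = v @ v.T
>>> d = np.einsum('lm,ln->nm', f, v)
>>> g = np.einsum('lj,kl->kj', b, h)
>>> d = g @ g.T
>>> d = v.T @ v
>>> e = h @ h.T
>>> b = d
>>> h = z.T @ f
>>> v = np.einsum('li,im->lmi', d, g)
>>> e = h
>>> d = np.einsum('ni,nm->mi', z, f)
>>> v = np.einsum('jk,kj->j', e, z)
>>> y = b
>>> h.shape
(17, 3)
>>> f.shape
(3, 3)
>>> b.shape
(5, 5)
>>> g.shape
(5, 37)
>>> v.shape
(17,)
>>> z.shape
(3, 17)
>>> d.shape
(3, 17)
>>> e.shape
(17, 3)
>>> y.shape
(5, 5)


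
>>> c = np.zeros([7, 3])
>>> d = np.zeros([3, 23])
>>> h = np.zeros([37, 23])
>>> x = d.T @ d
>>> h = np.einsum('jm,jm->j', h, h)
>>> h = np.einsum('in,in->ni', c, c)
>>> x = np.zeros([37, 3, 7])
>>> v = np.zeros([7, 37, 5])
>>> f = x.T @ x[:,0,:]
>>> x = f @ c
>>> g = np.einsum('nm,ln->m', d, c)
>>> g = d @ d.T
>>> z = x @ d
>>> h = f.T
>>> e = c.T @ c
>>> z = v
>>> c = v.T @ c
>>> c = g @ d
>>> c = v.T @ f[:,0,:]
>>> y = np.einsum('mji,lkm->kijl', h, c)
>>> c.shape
(5, 37, 7)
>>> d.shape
(3, 23)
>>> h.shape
(7, 3, 7)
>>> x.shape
(7, 3, 3)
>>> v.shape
(7, 37, 5)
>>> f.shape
(7, 3, 7)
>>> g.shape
(3, 3)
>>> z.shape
(7, 37, 5)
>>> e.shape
(3, 3)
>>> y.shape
(37, 7, 3, 5)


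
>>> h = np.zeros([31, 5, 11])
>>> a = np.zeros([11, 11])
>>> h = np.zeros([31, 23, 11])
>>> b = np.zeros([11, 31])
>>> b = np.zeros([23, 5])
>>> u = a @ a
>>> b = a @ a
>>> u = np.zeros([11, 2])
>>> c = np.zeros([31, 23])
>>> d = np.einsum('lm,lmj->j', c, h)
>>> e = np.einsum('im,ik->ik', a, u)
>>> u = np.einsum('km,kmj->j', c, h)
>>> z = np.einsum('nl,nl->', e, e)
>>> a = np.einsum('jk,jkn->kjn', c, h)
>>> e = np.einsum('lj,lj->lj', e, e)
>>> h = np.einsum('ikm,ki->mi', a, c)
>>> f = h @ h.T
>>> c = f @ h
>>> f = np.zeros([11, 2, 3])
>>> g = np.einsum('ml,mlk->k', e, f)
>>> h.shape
(11, 23)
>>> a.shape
(23, 31, 11)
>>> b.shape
(11, 11)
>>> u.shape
(11,)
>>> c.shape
(11, 23)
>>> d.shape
(11,)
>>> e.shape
(11, 2)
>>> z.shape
()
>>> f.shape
(11, 2, 3)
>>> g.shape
(3,)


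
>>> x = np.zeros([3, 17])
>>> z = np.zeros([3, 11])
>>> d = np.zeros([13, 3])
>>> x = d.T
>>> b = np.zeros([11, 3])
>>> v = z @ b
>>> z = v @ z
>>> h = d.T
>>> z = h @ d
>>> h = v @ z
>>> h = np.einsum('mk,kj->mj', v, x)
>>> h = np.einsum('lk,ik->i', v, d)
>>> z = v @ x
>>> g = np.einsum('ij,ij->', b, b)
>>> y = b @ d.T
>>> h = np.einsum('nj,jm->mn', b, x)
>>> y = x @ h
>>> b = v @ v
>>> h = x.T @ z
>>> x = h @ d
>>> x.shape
(13, 3)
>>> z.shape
(3, 13)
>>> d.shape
(13, 3)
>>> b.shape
(3, 3)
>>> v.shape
(3, 3)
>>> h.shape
(13, 13)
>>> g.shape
()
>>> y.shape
(3, 11)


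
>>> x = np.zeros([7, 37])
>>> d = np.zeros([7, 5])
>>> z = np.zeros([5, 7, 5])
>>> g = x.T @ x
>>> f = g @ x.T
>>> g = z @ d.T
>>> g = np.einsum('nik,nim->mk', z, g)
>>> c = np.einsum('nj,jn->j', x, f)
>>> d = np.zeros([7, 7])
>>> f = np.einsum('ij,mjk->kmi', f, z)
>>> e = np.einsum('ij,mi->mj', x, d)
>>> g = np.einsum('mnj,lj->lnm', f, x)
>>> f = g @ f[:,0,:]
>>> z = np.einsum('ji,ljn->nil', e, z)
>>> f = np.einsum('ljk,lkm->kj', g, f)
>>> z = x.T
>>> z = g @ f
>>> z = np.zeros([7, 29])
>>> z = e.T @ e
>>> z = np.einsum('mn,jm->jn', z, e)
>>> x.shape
(7, 37)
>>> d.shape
(7, 7)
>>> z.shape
(7, 37)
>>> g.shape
(7, 5, 5)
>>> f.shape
(5, 5)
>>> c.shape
(37,)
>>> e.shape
(7, 37)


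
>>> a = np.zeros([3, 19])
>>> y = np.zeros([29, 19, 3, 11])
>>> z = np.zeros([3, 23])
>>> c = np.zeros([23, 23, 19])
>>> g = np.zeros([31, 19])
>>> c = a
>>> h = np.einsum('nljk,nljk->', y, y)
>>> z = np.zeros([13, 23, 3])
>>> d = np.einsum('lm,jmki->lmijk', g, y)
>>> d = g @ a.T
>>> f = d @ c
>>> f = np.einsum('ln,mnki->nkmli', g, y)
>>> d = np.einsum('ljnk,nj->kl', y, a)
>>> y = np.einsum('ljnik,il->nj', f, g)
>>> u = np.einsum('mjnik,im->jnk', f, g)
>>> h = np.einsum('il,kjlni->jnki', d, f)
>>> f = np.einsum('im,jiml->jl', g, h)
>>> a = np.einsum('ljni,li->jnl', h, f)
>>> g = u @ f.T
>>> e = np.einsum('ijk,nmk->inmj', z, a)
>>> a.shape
(31, 19, 3)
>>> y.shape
(29, 3)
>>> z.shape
(13, 23, 3)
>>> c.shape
(3, 19)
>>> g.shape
(3, 29, 3)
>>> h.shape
(3, 31, 19, 11)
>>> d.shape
(11, 29)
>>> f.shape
(3, 11)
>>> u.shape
(3, 29, 11)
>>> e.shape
(13, 31, 19, 23)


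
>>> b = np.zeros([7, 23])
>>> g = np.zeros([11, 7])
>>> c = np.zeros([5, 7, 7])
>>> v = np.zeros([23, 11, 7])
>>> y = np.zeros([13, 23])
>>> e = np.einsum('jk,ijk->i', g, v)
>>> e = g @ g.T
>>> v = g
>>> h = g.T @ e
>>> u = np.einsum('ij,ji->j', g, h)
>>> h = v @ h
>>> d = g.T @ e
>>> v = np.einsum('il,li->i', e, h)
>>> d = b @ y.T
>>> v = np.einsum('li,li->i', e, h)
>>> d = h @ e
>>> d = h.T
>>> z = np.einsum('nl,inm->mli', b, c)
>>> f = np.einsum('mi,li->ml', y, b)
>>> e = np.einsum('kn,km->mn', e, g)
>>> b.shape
(7, 23)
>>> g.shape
(11, 7)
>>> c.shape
(5, 7, 7)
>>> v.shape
(11,)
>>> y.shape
(13, 23)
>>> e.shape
(7, 11)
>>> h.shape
(11, 11)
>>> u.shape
(7,)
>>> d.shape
(11, 11)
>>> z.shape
(7, 23, 5)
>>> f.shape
(13, 7)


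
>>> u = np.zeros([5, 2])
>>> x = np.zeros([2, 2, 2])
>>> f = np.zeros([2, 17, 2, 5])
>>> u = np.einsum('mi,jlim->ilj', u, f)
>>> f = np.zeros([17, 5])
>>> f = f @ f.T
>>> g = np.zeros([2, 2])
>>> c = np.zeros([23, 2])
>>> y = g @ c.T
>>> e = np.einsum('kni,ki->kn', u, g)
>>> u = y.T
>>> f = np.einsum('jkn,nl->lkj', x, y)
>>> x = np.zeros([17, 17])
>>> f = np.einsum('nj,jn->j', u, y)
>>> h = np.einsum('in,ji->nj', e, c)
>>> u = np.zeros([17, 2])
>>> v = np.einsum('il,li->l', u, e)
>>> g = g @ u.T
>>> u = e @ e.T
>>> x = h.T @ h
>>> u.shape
(2, 2)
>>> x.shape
(23, 23)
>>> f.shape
(2,)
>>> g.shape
(2, 17)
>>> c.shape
(23, 2)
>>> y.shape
(2, 23)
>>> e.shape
(2, 17)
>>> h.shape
(17, 23)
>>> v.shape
(2,)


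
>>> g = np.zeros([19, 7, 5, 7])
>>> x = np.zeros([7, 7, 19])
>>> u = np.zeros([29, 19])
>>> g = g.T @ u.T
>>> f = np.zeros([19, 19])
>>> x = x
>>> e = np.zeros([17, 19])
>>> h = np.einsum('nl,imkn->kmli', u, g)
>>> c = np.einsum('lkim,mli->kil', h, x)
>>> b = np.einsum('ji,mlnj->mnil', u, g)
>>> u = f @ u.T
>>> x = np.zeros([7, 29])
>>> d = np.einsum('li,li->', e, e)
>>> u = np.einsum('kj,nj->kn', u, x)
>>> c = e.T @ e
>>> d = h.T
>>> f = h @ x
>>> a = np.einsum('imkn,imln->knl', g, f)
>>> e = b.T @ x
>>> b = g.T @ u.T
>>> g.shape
(7, 5, 7, 29)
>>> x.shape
(7, 29)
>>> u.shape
(19, 7)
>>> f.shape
(7, 5, 19, 29)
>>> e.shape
(5, 19, 7, 29)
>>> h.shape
(7, 5, 19, 7)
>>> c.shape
(19, 19)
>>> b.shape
(29, 7, 5, 19)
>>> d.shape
(7, 19, 5, 7)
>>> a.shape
(7, 29, 19)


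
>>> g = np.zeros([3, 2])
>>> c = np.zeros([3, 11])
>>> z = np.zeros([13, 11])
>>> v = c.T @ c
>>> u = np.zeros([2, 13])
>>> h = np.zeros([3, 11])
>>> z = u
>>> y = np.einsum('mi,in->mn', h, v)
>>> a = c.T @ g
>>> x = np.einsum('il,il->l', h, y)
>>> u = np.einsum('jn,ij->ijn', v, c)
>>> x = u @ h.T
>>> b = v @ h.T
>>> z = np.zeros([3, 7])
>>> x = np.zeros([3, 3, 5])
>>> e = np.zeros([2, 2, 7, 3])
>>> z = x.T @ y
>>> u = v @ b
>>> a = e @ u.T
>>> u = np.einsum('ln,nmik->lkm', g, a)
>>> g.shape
(3, 2)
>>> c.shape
(3, 11)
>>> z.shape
(5, 3, 11)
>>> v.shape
(11, 11)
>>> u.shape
(3, 11, 2)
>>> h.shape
(3, 11)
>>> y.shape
(3, 11)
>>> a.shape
(2, 2, 7, 11)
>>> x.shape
(3, 3, 5)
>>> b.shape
(11, 3)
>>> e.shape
(2, 2, 7, 3)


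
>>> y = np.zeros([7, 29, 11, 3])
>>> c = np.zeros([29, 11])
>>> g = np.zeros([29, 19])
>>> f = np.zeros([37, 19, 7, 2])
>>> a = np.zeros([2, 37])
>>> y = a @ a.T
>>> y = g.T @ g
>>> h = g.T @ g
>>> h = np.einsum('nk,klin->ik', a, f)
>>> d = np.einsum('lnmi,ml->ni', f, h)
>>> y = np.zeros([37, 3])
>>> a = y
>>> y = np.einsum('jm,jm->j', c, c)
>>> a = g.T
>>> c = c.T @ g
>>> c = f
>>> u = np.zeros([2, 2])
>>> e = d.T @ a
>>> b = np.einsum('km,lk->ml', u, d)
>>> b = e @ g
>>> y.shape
(29,)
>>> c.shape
(37, 19, 7, 2)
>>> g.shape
(29, 19)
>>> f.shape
(37, 19, 7, 2)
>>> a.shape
(19, 29)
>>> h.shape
(7, 37)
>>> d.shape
(19, 2)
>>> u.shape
(2, 2)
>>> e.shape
(2, 29)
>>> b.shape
(2, 19)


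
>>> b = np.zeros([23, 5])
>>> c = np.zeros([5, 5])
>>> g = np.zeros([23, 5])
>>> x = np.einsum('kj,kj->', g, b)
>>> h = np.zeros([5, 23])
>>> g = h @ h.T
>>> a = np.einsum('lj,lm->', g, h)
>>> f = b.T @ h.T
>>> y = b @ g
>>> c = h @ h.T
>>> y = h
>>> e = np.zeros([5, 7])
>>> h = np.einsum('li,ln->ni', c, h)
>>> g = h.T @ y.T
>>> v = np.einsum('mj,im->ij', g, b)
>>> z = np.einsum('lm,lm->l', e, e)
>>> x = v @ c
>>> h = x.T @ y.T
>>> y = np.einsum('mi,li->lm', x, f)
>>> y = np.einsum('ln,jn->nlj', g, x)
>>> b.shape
(23, 5)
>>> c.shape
(5, 5)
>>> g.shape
(5, 5)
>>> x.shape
(23, 5)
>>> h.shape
(5, 5)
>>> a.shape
()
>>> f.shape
(5, 5)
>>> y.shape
(5, 5, 23)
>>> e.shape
(5, 7)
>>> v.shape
(23, 5)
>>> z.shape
(5,)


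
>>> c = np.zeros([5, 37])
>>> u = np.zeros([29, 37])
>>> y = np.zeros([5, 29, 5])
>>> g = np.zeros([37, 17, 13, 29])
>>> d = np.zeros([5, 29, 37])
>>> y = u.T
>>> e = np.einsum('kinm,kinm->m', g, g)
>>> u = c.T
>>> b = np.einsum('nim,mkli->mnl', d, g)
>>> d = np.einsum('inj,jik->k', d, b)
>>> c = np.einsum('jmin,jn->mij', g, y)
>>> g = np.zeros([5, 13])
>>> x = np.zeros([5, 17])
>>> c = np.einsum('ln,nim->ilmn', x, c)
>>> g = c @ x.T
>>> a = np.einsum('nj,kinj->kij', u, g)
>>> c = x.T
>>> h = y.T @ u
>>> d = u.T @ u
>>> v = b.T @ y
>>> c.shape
(17, 5)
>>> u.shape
(37, 5)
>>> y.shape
(37, 29)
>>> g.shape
(13, 5, 37, 5)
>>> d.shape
(5, 5)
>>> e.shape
(29,)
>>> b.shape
(37, 5, 13)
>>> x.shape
(5, 17)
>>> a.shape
(13, 5, 5)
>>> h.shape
(29, 5)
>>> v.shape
(13, 5, 29)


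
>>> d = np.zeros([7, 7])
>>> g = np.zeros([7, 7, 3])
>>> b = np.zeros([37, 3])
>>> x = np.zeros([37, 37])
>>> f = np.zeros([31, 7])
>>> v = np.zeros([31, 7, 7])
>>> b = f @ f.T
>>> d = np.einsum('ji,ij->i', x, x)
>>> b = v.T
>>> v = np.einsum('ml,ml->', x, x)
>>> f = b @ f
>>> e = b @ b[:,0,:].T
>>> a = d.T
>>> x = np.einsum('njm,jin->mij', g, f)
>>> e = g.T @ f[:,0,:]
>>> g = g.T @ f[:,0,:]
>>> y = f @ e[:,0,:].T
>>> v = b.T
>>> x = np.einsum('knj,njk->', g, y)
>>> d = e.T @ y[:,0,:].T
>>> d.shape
(7, 7, 7)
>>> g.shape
(3, 7, 7)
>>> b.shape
(7, 7, 31)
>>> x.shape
()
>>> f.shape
(7, 7, 7)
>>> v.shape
(31, 7, 7)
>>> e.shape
(3, 7, 7)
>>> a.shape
(37,)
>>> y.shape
(7, 7, 3)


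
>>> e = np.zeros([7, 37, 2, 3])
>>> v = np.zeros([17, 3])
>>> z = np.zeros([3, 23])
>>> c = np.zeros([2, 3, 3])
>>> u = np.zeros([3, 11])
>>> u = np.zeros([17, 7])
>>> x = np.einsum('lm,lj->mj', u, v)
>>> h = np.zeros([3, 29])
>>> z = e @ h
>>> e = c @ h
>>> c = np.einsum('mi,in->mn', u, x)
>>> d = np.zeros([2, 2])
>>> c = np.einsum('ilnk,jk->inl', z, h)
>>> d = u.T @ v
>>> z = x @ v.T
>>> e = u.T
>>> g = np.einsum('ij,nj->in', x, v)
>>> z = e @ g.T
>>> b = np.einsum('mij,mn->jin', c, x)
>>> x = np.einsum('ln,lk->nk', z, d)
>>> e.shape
(7, 17)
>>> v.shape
(17, 3)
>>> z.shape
(7, 7)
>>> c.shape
(7, 2, 37)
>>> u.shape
(17, 7)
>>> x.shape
(7, 3)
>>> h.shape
(3, 29)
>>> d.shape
(7, 3)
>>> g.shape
(7, 17)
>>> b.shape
(37, 2, 3)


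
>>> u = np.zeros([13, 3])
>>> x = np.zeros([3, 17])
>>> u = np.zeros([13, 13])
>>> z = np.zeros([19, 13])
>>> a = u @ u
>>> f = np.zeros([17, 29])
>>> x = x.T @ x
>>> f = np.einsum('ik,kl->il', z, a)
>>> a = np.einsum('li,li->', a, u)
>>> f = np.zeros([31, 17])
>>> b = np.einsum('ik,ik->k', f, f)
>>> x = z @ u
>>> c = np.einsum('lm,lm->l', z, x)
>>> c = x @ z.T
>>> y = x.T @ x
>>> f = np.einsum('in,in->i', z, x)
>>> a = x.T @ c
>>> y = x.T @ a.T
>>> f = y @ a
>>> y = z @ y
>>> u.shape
(13, 13)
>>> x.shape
(19, 13)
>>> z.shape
(19, 13)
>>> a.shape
(13, 19)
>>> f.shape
(13, 19)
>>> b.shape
(17,)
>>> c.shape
(19, 19)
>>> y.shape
(19, 13)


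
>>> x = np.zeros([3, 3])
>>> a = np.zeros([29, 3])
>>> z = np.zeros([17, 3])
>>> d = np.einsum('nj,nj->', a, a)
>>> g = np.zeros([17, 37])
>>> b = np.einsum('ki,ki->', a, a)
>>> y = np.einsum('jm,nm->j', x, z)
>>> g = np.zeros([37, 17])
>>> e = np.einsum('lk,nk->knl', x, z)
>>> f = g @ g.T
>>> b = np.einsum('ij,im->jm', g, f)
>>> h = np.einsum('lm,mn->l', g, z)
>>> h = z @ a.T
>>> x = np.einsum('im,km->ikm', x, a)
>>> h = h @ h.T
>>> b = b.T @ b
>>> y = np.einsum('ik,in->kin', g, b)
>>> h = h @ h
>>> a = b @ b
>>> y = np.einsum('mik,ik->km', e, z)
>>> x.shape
(3, 29, 3)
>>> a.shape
(37, 37)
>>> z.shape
(17, 3)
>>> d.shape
()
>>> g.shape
(37, 17)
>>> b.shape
(37, 37)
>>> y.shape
(3, 3)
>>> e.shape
(3, 17, 3)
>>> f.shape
(37, 37)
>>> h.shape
(17, 17)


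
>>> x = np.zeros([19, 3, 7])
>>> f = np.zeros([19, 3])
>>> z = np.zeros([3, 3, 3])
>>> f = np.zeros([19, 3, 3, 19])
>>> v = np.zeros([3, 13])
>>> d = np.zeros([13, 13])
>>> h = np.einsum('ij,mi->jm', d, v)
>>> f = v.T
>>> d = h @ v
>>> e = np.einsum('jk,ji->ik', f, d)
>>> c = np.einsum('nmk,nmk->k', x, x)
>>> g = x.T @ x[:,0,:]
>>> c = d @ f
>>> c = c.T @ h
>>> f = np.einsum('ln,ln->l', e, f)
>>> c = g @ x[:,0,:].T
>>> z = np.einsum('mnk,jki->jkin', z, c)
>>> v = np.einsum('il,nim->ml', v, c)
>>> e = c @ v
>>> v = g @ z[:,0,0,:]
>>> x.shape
(19, 3, 7)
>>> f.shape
(13,)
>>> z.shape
(7, 3, 19, 3)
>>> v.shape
(7, 3, 3)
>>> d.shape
(13, 13)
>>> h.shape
(13, 3)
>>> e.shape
(7, 3, 13)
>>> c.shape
(7, 3, 19)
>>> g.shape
(7, 3, 7)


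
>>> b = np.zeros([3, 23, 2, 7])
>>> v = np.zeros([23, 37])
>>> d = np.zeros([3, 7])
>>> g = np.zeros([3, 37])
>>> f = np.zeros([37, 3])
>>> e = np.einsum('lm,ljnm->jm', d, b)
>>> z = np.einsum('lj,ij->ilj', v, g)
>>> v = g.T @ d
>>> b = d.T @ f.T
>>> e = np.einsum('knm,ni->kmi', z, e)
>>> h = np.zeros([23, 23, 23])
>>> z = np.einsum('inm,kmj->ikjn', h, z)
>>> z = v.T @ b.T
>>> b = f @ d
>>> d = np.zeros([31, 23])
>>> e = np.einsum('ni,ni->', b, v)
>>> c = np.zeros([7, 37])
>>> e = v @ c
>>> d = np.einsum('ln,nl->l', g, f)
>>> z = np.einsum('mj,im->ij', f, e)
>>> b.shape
(37, 7)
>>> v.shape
(37, 7)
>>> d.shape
(3,)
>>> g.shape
(3, 37)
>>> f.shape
(37, 3)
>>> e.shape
(37, 37)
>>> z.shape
(37, 3)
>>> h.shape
(23, 23, 23)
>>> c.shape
(7, 37)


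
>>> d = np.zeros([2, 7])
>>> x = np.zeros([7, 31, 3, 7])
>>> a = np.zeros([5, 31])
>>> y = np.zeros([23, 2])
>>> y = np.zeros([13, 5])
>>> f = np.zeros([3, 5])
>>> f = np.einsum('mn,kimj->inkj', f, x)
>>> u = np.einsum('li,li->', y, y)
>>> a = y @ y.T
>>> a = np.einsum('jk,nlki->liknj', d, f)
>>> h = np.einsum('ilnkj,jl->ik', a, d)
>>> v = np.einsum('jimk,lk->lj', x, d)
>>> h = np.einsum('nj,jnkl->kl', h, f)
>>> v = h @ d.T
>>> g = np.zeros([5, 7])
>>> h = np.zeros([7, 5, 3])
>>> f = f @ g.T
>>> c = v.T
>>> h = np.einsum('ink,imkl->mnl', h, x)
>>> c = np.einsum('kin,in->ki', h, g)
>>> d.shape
(2, 7)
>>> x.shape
(7, 31, 3, 7)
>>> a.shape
(5, 7, 7, 31, 2)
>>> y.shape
(13, 5)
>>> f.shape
(31, 5, 7, 5)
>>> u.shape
()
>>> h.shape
(31, 5, 7)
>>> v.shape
(7, 2)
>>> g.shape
(5, 7)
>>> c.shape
(31, 5)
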